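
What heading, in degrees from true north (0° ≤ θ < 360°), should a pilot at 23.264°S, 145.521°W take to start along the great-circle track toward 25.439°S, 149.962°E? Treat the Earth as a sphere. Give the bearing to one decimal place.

Δλ = 149.962 − -145.521 = 295.483°; wrapped into (−180°, 180°]: -64.517°.
θ = atan2( sin Δλ · cos φ₂ , cos φ₁ · sin φ₂ − sin φ₁ · cos φ₂ · cos Δλ )
  = atan2(-0.81519, -0.24117) = -106.481° → normalised to [0°, 360°): 253.519°.

253.5°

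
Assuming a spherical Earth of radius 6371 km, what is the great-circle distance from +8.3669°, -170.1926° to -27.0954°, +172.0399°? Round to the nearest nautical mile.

Δλ = 172.0399 − -170.1926 = 342.2325°; wrapped into (−180°, 180°]: -17.7675°.
Δφ = -27.0954 − 8.3669 = -35.4623°.
a = sin²(Δφ/2) + cos φ₁ · cos φ₂ · sin²(Δλ/2) = 0.113757.
c = 2·atan2(√a, √(1−a)) = 0.68805 rad → d = 6371·c ≈ 4383.56 km ≈ 2366.93 nmi.

2367 nmi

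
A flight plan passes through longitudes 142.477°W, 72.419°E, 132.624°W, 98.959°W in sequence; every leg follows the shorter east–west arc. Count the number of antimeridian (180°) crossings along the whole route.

2

Leg 1: -142.477° → +72.419°, shortest Δλ = -145.104° (west) — crosses 180°.
Leg 2: +72.419° → -132.624°, shortest Δλ = 154.957° (east) — crosses 180°.
Leg 3: -132.624° → -98.959°, shortest Δλ = 33.665° (east) — does not cross 180°.
Total crossings: 2.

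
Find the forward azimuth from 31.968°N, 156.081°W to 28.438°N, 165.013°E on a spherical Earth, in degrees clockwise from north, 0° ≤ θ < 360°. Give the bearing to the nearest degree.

274°

Δλ = 165.013 − -156.081 = 321.094°; wrapped into (−180°, 180°]: -38.906°.
θ = atan2( sin Δλ · cos φ₂ , cos φ₁ · sin φ₂ − sin φ₁ · cos φ₂ · cos Δλ )
  = atan2(-0.55226, 0.04170) = -85.682° → normalised to [0°, 360°): 274.318°.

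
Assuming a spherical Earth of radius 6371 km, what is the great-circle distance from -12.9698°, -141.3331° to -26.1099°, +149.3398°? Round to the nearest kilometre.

7332 km

Δλ = 149.3398 − -141.3331 = 290.6729°; wrapped into (−180°, 180°]: -69.3271°.
Δφ = -26.1099 − -12.9698 = -13.1401°.
a = sin²(Δφ/2) + cos φ₁ · cos φ₂ · sin²(Δλ/2) = 0.296154.
c = 2·atan2(√a, √(1−a)) = 1.15087 rad → d = 6371·c ≈ 7332.20 km.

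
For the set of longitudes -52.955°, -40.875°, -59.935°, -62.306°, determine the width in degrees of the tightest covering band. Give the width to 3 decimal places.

Sort the longitudes: -62.306°, -59.935°, -52.955°, -40.875°.
Eastward gaps between consecutive values (wrapping around): 2.371°, 6.980°, 12.080°, 338.569°.
Largest gap = 338.569° ⇒ minimal covering band is its complement: 360° − 338.569° = 21.431°.
Band runs from -62.306° eastward to -40.875°.

21.431°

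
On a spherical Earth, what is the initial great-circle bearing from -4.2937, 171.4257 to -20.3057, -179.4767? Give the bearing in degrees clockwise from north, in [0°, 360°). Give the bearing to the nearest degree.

152°

Δλ = -179.4767 − 171.4257 = -350.9024°; wrapped into (−180°, 180°]: 9.0976°.
θ = atan2( sin Δλ · cos φ₂ , cos φ₁ · sin φ₂ − sin φ₁ · cos φ₂ · cos Δλ )
  = atan2(0.14829, -0.27672) = 151.814° → normalised to [0°, 360°): 151.814°.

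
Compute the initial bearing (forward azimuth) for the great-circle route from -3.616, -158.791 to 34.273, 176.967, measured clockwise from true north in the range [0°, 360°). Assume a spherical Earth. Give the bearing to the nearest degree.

Δλ = 176.967 − -158.791 = 335.758°; wrapped into (−180°, 180°]: -24.242°.
θ = atan2( sin Δλ · cos φ₂ , cos φ₁ · sin φ₂ − sin φ₁ · cos φ₂ · cos Δλ )
  = atan2(-0.33930, 0.60954) = -29.102° → normalised to [0°, 360°): 330.898°.

331°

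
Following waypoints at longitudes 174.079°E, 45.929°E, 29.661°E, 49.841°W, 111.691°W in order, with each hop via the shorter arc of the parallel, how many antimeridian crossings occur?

0

Leg 1: +174.079° → +45.929°, shortest Δλ = -128.15° (west) — does not cross 180°.
Leg 2: +45.929° → +29.661°, shortest Δλ = -16.268° (west) — does not cross 180°.
Leg 3: +29.661° → -49.841°, shortest Δλ = -79.502° (west) — does not cross 180°.
Leg 4: -49.841° → -111.691°, shortest Δλ = -61.85° (west) — does not cross 180°.
Total crossings: 0.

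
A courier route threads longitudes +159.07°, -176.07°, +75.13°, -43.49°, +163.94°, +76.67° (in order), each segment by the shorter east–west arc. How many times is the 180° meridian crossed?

Leg 1: +159.07° → -176.07°, shortest Δλ = 24.86° (east) — crosses 180°.
Leg 2: -176.07° → +75.13°, shortest Δλ = -108.8° (west) — crosses 180°.
Leg 3: +75.13° → -43.49°, shortest Δλ = -118.62° (west) — does not cross 180°.
Leg 4: -43.49° → +163.94°, shortest Δλ = -152.57° (west) — crosses 180°.
Leg 5: +163.94° → +76.67°, shortest Δλ = -87.27° (west) — does not cross 180°.
Total crossings: 3.

3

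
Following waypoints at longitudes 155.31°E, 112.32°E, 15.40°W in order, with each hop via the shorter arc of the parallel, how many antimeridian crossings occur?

0

Leg 1: +155.31° → +112.32°, shortest Δλ = -42.99° (west) — does not cross 180°.
Leg 2: +112.32° → -15.40°, shortest Δλ = -127.72° (west) — does not cross 180°.
Total crossings: 0.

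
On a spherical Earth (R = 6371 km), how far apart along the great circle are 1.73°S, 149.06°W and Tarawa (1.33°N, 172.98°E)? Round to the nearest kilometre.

Δλ = 172.98 − -149.06 = 322.04°; wrapped into (−180°, 180°]: -37.96°.
Δφ = 1.33 − -1.73 = 3.06°.
a = sin²(Δφ/2) + cos φ₁ · cos φ₂ · sin²(Δλ/2) = 0.106416.
c = 2·atan2(√a, √(1−a)) = 0.66459 rad → d = 6371·c ≈ 4234.12 km.

4234 km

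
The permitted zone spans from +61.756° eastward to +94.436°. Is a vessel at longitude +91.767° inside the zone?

Band width going east from +61.756° to +94.436°: ((94.436 − 61.756) mod 360) = 32.680°.
Offset of +91.767° east of the west edge: ((91.767 − 61.756) mod 360) = 30.011°.
30.011° ≤ 32.680° ⇒ inside.

Yes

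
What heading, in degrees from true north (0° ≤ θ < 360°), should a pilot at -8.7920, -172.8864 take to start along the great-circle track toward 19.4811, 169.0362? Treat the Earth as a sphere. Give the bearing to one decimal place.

327.9°

Δλ = 169.0362 − -172.8864 = 341.9226°; wrapped into (−180°, 180°]: -18.0774°.
θ = atan2( sin Δλ · cos φ₂ , cos φ₁ · sin φ₂ − sin φ₁ · cos φ₂ · cos Δλ )
  = atan2(-0.29254, 0.46656) = -32.088° → normalised to [0°, 360°): 327.912°.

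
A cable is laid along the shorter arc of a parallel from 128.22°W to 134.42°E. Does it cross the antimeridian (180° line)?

Yes

Naïve |134.42 − -128.22| = 262.64° > 180°, so the shorter arc goes the other way round — across 180°.
Signed shortest Δλ = ((134.42 − -128.22 + 180) mod 360) − 180 = -97.36°.
Going west by 97.36° from -128.22° passes through 180° before reaching +134.42°.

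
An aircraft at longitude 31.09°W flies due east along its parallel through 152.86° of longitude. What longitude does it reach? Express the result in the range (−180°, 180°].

121.77°E

Start at -31.09°; shift +152.86° → +121.77°.
+121.77° already lies in (−180°, 180°].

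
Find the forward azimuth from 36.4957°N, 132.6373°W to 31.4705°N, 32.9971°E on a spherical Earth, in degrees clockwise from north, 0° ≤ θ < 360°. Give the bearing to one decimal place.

Δλ = 32.9971 − -132.6373 = 165.6344°.
θ = atan2( sin Δλ · cos φ₂ , cos φ₁ · sin φ₂ − sin φ₁ · cos φ₂ · cos Δλ )
  = atan2(0.21161, 0.91110) = 13.076° → normalised to [0°, 360°): 13.076°.

13.1°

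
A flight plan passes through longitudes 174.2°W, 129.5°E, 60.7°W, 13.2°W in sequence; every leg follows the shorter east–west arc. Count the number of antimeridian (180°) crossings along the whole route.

2

Leg 1: -174.2° → +129.5°, shortest Δλ = -56.3° (west) — crosses 180°.
Leg 2: +129.5° → -60.7°, shortest Δλ = 169.8° (east) — crosses 180°.
Leg 3: -60.7° → -13.2°, shortest Δλ = 47.5° (east) — does not cross 180°.
Total crossings: 2.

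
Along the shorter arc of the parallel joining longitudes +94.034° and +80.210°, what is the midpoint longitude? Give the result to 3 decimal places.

Signed shortest Δλ from +94.034° to +80.210° is -13.824°.
Midpoint longitude = +94.034° + (-13.824°)/2 = +94.034° − 6.912° = +87.122°.

+87.122°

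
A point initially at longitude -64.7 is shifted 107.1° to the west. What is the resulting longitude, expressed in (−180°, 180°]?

-171.8°

Start at -64.7°; shift −107.1° → -171.8°.
-171.8° already lies in (−180°, 180°].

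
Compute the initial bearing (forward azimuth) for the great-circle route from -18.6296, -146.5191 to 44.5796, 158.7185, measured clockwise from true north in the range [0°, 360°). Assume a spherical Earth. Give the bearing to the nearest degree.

324°

Δλ = 158.7185 − -146.5191 = 305.2376°; wrapped into (−180°, 180°]: -54.7624°.
θ = atan2( sin Δλ · cos φ₂ , cos φ₁ · sin φ₂ − sin φ₁ · cos φ₂ · cos Δλ )
  = atan2(-0.58176, 0.79640) = -36.148° → normalised to [0°, 360°): 323.852°.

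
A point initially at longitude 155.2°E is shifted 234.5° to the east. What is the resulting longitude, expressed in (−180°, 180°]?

Start at +155.2°; shift +234.5° → +389.7°.
+389.7° lies outside (−180°, 180°]; subtract 360° → +29.7°.

29.7°E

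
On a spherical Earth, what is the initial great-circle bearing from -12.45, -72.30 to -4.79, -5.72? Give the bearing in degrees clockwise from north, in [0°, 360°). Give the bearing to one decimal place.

Δλ = -5.72 − -72.30 = 66.58°.
θ = atan2( sin Δλ · cos φ₂ , cos φ₁ · sin φ₂ − sin φ₁ · cos φ₂ · cos Δλ )
  = atan2(0.91441, 0.00385) = 89.759° → normalised to [0°, 360°): 89.759°.

89.8°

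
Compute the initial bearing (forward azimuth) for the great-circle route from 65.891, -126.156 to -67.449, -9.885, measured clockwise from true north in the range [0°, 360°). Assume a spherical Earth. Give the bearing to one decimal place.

122.9°

Δλ = -9.885 − -126.156 = 116.271°.
θ = atan2( sin Δλ · cos φ₂ , cos φ₁ · sin φ₂ − sin φ₁ · cos φ₂ · cos Δλ )
  = atan2(0.34389, -0.22230) = 122.880° → normalised to [0°, 360°): 122.880°.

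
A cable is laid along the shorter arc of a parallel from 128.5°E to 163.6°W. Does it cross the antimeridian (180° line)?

Yes

Naïve |-163.6 − 128.5| = 292.1° > 180°, so the shorter arc goes the other way round — across 180°.
Signed shortest Δλ = ((-163.6 − 128.5 + 180) mod 360) − 180 = 67.9°.
Going east by 67.9° from +128.5° passes through 180° before reaching -163.6°.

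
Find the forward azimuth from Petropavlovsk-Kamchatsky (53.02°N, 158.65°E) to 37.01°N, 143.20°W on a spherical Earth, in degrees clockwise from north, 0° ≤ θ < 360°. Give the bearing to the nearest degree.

Δλ = -143.20 − 158.65 = -301.85°; wrapped into (−180°, 180°]: 58.15°.
θ = atan2( sin Δλ · cos φ₂ , cos φ₁ · sin φ₂ − sin φ₁ · cos φ₂ · cos Δλ )
  = atan2(0.67830, 0.02548) = 87.849° → normalised to [0°, 360°): 87.849°.

88°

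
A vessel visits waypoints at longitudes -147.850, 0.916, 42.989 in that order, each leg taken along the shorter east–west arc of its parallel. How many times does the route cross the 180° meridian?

Leg 1: -147.850° → +0.916°, shortest Δλ = 148.766° (east) — does not cross 180°.
Leg 2: +0.916° → +42.989°, shortest Δλ = 42.073° (east) — does not cross 180°.
Total crossings: 0.

0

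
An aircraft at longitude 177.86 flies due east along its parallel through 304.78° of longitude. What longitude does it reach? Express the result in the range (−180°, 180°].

+122.64°

Start at +177.86°; shift +304.78° → +482.64°.
+482.64° lies outside (−180°, 180°]; subtract 360° → +122.64°.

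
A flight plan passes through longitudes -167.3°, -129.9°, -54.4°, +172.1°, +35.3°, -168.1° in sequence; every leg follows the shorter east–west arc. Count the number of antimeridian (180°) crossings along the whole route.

Leg 1: -167.3° → -129.9°, shortest Δλ = 37.4° (east) — does not cross 180°.
Leg 2: -129.9° → -54.4°, shortest Δλ = 75.5° (east) — does not cross 180°.
Leg 3: -54.4° → +172.1°, shortest Δλ = -133.5° (west) — crosses 180°.
Leg 4: +172.1° → +35.3°, shortest Δλ = -136.8° (west) — does not cross 180°.
Leg 5: +35.3° → -168.1°, shortest Δλ = 156.6° (east) — crosses 180°.
Total crossings: 2.

2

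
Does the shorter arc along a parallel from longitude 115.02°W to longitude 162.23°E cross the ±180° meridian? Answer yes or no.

Yes

Naïve |162.23 − -115.02| = 277.25° > 180°, so the shorter arc goes the other way round — across 180°.
Signed shortest Δλ = ((162.23 − -115.02 + 180) mod 360) − 180 = -82.75°.
Going west by 82.75° from -115.02° passes through 180° before reaching +162.23°.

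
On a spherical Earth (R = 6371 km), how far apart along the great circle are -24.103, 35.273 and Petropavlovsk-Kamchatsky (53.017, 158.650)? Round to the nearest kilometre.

14336 km

Δλ = 158.650 − 35.273 = 123.377°.
Δφ = 53.017 − -24.103 = 77.120°.
a = sin²(Δφ/2) + cos φ₁ · cos φ₂ · sin²(Δλ/2) = 0.814159.
c = 2·atan2(√a, √(1−a)) = 2.25019 rad → d = 6371·c ≈ 14335.94 km.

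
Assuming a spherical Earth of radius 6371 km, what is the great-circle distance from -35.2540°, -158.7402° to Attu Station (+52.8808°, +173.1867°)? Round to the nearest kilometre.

Δλ = 173.1867 − -158.7402 = 331.9269°; wrapped into (−180°, 180°]: -28.0731°.
Δφ = 52.8808 − -35.2540 = 88.1348°.
a = sin²(Δφ/2) + cos φ₁ · cos φ₂ · sin²(Δλ/2) = 0.512715.
c = 2·atan2(√a, √(1−a)) = 1.59623 rad → d = 6371·c ≈ 10169.58 km.

10170 km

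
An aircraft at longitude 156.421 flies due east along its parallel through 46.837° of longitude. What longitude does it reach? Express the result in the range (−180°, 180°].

Start at +156.421°; shift +46.837° → +203.258°.
+203.258° lies outside (−180°, 180°]; subtract 360° → -156.742°.

-156.742°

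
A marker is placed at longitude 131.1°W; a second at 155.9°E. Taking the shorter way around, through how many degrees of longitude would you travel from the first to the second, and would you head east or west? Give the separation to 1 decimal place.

Raw difference: 155.9 − -131.1 = 287.0°.
Normalise into (−180°, 180°]: 287.0° − 360° = -73.0°.
Negative ⇒ the second point lies to the west; separation 73.0°.

73.0° west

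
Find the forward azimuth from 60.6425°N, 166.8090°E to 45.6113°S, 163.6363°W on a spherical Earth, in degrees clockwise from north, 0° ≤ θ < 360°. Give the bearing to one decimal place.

158.6°

Δλ = -163.6363 − 166.8090 = -330.4453°; wrapped into (−180°, 180°]: 29.5547°.
θ = atan2( sin Δλ · cos φ₂ , cos φ₁ · sin φ₂ − sin φ₁ · cos φ₂ · cos Δλ )
  = atan2(0.34504, -0.88070) = 158.606° → normalised to [0°, 360°): 158.606°.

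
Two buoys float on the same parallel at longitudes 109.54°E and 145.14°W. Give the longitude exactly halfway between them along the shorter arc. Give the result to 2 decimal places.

Signed shortest Δλ from +109.54° to -145.14° is +105.32°.
Midpoint longitude = +109.54° + (+105.32°)/2 = +109.54° + 52.66° = +162.20°.
(The naïve average (+109.54 + -145.14)/2 = -17.8° is on the wrong side of the globe.)

162.20°E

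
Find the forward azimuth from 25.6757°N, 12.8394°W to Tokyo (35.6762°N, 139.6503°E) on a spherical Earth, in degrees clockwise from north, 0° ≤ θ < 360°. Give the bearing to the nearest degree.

Δλ = 139.6503 − -12.8394 = 152.4897°.
θ = atan2( sin Δλ · cos φ₂ , cos φ₁ · sin φ₂ − sin φ₁ · cos φ₂ · cos Δλ )
  = atan2(0.37522, 0.83778) = 24.126° → normalised to [0°, 360°): 24.126°.

24°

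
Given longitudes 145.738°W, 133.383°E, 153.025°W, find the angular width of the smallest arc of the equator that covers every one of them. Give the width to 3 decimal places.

80.879°

Sort the longitudes: -153.025°, -145.738°, +133.383°.
Eastward gaps between consecutive values (wrapping around): 7.287°, 279.121°, 73.592°.
Largest gap = 279.121° ⇒ minimal covering band is its complement: 360° − 279.121° = 80.879°.
Band runs from +133.383° eastward to -145.738°, crossing the antimeridian.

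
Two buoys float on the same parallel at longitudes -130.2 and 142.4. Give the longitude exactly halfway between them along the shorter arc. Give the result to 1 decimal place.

-173.9°

Signed shortest Δλ from -130.2° to +142.4° is -87.4°.
Midpoint longitude = -130.2° + (-87.4°)/2 = -130.2° − 43.7° = -173.9°.
(The naïve average (-130.2 + +142.4)/2 = 6.1° is on the wrong side of the globe.)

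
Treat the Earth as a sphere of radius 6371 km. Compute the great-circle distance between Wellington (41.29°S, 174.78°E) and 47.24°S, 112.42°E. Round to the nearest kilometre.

Δλ = 112.42 − 174.78 = -62.36°.
Δφ = -47.24 − -41.29 = -5.95°.
a = sin²(Δφ/2) + cos φ₁ · cos φ₂ · sin²(Δλ/2) = 0.139431.
c = 2·atan2(√a, √(1−a)) = 0.76535 rad → d = 6371·c ≈ 4876.06 km.

4876 km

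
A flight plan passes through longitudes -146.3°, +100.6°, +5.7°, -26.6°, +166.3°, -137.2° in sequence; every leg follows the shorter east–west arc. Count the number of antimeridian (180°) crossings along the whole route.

Leg 1: -146.3° → +100.6°, shortest Δλ = -113.1° (west) — crosses 180°.
Leg 2: +100.6° → +5.7°, shortest Δλ = -94.9° (west) — does not cross 180°.
Leg 3: +5.7° → -26.6°, shortest Δλ = -32.3° (west) — does not cross 180°.
Leg 4: -26.6° → +166.3°, shortest Δλ = -167.1° (west) — crosses 180°.
Leg 5: +166.3° → -137.2°, shortest Δλ = 56.5° (east) — crosses 180°.
Total crossings: 3.

3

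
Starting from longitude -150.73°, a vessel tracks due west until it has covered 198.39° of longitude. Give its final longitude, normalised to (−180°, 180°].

+10.88°

Start at -150.73°; shift −198.39° → -349.12°.
-349.12° lies outside (−180°, 180°]; add 360° → +10.88°.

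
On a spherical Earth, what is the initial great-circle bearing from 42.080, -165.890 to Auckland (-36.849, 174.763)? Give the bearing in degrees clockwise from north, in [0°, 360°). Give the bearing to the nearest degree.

196°

Δλ = 174.763 − -165.890 = 340.653°; wrapped into (−180°, 180°]: -19.347°.
θ = atan2( sin Δλ · cos φ₂ , cos φ₁ · sin φ₂ − sin φ₁ · cos φ₂ · cos Δλ )
  = atan2(-0.26510, -0.95111) = -164.425° → normalised to [0°, 360°): 195.575°.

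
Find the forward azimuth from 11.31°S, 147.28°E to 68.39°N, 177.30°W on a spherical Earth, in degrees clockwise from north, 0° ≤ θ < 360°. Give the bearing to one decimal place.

Δλ = -177.30 − 147.28 = -324.58°; wrapped into (−180°, 180°]: 35.42°.
θ = atan2( sin Δλ · cos φ₂ , cos φ₁ · sin φ₂ − sin φ₁ · cos φ₂ · cos Δλ )
  = atan2(0.21345, 0.97052) = 12.404° → normalised to [0°, 360°): 12.404°.

12.4°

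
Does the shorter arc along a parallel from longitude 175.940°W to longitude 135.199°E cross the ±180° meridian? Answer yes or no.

Yes

Naïve |135.199 − -175.940| = 311.139° > 180°, so the shorter arc goes the other way round — across 180°.
Signed shortest Δλ = ((135.199 − -175.940 + 180) mod 360) − 180 = -48.861°.
Going west by 48.861° from -175.940° passes through 180° before reaching +135.199°.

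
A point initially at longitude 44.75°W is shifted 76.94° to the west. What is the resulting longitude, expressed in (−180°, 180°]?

121.69°W

Start at -44.75°; shift −76.94° → -121.69°.
-121.69° already lies in (−180°, 180°].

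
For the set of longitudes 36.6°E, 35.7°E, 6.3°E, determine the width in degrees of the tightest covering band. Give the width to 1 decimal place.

Sort the longitudes: +6.3°, +35.7°, +36.6°.
Eastward gaps between consecutive values (wrapping around): 29.4°, 0.9°, 329.7°.
Largest gap = 329.7° ⇒ minimal covering band is its complement: 360° − 329.7° = 30.3°.
Band runs from +6.3° eastward to +36.6°.

30.3°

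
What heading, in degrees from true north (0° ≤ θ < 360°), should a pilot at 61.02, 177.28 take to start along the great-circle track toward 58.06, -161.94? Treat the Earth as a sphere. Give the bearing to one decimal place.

96.5°

Δλ = -161.94 − 177.28 = -339.22°; wrapped into (−180°, 180°]: 20.78°.
θ = atan2( sin Δλ · cos φ₂ , cos φ₁ · sin φ₂ − sin φ₁ · cos φ₂ · cos Δλ )
  = atan2(0.18769, -0.02153) = 96.545° → normalised to [0°, 360°): 96.545°.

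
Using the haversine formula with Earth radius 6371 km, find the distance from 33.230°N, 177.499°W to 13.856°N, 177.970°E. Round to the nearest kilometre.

Δλ = 177.970 − -177.499 = 355.469°; wrapped into (−180°, 180°]: -4.531°.
Δφ = 13.856 − 33.230 = -19.374°.
a = sin²(Δφ/2) + cos φ₁ · cos φ₂ · sin²(Δλ/2) = 0.029582.
c = 2·atan2(√a, √(1−a)) = 0.34571 rad → d = 6371·c ≈ 2202.52 km.

2203 km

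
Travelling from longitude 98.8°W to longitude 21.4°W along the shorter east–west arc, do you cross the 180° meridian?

No

Signed shortest Δλ = ((-21.4 − -98.8 + 180) mod 360) − 180 = 77.4°.
Going east by 77.4° from -98.8° reaches -21.4° without touching 180°.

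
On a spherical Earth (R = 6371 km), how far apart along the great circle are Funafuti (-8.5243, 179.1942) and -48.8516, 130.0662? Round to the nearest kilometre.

Δλ = 130.0662 − 179.1942 = -49.1280°.
Δφ = -48.8516 − -8.5243 = -40.3273°.
a = sin²(Δφ/2) + cos φ₁ · cos φ₂ · sin²(Δλ/2) = 0.231278.
c = 2·atan2(√a, √(1−a)) = 1.00339 rad → d = 6371·c ≈ 6392.61 km.

6393 km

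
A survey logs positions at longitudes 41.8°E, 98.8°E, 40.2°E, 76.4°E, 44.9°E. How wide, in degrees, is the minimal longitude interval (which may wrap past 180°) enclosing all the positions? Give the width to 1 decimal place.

Sort the longitudes: +40.2°, +41.8°, +44.9°, +76.4°, +98.8°.
Eastward gaps between consecutive values (wrapping around): 1.6°, 3.1°, 31.5°, 22.4°, 301.4°.
Largest gap = 301.4° ⇒ minimal covering band is its complement: 360° − 301.4° = 58.6°.
Band runs from +40.2° eastward to +98.8°.

58.6°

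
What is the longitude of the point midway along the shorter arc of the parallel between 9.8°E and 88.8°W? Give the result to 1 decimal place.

Signed shortest Δλ from +9.8° to -88.8° is -98.6°.
Midpoint longitude = +9.8° + (-98.6°)/2 = +9.8° − 49.3° = -39.5°.

39.5°W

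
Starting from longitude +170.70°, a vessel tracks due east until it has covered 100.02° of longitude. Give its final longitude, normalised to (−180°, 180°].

Start at +170.70°; shift +100.02° → +270.72°.
+270.72° lies outside (−180°, 180°]; subtract 360° → -89.28°.

-89.28°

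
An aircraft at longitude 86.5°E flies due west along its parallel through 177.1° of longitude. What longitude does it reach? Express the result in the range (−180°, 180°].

90.6°W

Start at +86.5°; shift −177.1° → -90.6°.
-90.6° already lies in (−180°, 180°].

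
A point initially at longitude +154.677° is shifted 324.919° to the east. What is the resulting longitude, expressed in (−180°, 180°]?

Start at +154.677°; shift +324.919° → +479.596°.
+479.596° lies outside (−180°, 180°]; subtract 360° → +119.596°.

+119.596°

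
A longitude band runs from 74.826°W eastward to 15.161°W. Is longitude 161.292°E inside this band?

No

Band width going east from -74.826° to -15.161°: ((-15.161 − -74.826) mod 360) = 59.665°.
Offset of +161.292° east of the west edge: ((161.292 − -74.826) mod 360) = 236.118°.
236.118° > 59.665° ⇒ outside.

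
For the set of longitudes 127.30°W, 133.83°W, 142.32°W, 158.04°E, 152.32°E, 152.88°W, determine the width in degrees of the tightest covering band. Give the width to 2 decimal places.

80.38°

Sort the longitudes: -152.88°, -142.32°, -133.83°, -127.30°, +152.32°, +158.04°.
Eastward gaps between consecutive values (wrapping around): 10.56°, 8.49°, 6.53°, 279.62°, 5.72°, 49.08°.
Largest gap = 279.62° ⇒ minimal covering band is its complement: 360° − 279.62° = 80.38°.
Band runs from +152.32° eastward to -127.30°, crossing the antimeridian.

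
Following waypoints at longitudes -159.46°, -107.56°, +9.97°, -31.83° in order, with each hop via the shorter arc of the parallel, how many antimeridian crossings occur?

Leg 1: -159.46° → -107.56°, shortest Δλ = 51.9° (east) — does not cross 180°.
Leg 2: -107.56° → +9.97°, shortest Δλ = 117.53° (east) — does not cross 180°.
Leg 3: +9.97° → -31.83°, shortest Δλ = -41.8° (west) — does not cross 180°.
Total crossings: 0.

0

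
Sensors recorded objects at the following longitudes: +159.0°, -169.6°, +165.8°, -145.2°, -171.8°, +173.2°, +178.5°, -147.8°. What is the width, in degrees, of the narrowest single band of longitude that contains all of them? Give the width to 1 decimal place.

55.8°

Sort the longitudes: -171.8°, -169.6°, -147.8°, -145.2°, +159.0°, +165.8°, +173.2°, +178.5°.
Eastward gaps between consecutive values (wrapping around): 2.2°, 21.8°, 2.6°, 304.2°, 6.8°, 7.4°, 5.3°, 9.7°.
Largest gap = 304.2° ⇒ minimal covering band is its complement: 360° − 304.2° = 55.8°.
Band runs from +159.0° eastward to -145.2°, crossing the antimeridian.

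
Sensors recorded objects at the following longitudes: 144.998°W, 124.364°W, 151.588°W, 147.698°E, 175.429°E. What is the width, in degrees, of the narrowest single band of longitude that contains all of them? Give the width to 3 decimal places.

87.938°

Sort the longitudes: -151.588°, -144.998°, -124.364°, +147.698°, +175.429°.
Eastward gaps between consecutive values (wrapping around): 6.590°, 20.634°, 272.062°, 27.731°, 32.983°.
Largest gap = 272.062° ⇒ minimal covering band is its complement: 360° − 272.062° = 87.938°.
Band runs from +147.698° eastward to -124.364°, crossing the antimeridian.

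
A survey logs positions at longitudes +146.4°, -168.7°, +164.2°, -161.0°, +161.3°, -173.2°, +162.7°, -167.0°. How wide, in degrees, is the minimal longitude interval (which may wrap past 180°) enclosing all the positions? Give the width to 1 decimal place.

Sort the longitudes: -173.2°, -168.7°, -167.0°, -161.0°, +146.4°, +161.3°, +162.7°, +164.2°.
Eastward gaps between consecutive values (wrapping around): 4.5°, 1.7°, 6.0°, 307.4°, 14.9°, 1.4°, 1.5°, 22.6°.
Largest gap = 307.4° ⇒ minimal covering band is its complement: 360° − 307.4° = 52.6°.
Band runs from +146.4° eastward to -161.0°, crossing the antimeridian.

52.6°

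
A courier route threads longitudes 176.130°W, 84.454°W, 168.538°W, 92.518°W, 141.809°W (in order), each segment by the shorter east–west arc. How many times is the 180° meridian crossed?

Leg 1: -176.130° → -84.454°, shortest Δλ = 91.676° (east) — does not cross 180°.
Leg 2: -84.454° → -168.538°, shortest Δλ = -84.084° (west) — does not cross 180°.
Leg 3: -168.538° → -92.518°, shortest Δλ = 76.02° (east) — does not cross 180°.
Leg 4: -92.518° → -141.809°, shortest Δλ = -49.291° (west) — does not cross 180°.
Total crossings: 0.

0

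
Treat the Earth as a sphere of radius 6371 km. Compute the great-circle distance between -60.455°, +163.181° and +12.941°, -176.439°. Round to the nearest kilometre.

8360 km

Δλ = -176.439 − 163.181 = -339.620°; wrapped into (−180°, 180°]: 20.380°.
Δφ = 12.941 − -60.455 = 73.396°.
a = sin²(Δφ/2) + cos φ₁ · cos φ₂ · sin²(Δλ/2) = 0.372164.
c = 2·atan2(√a, √(1−a)) = 1.31225 rad → d = 6371·c ≈ 8360.36 km.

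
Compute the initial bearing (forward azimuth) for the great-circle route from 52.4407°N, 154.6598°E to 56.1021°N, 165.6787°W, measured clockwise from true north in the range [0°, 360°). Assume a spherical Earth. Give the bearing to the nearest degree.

65°

Δλ = -165.6787 − 154.6598 = -320.3385°; wrapped into (−180°, 180°]: 39.6615°.
θ = atan2( sin Δλ · cos φ₂ , cos φ₁ · sin φ₂ − sin φ₁ · cos φ₂ · cos Δλ )
  = atan2(0.35596, 0.16562) = 65.048° → normalised to [0°, 360°): 65.048°.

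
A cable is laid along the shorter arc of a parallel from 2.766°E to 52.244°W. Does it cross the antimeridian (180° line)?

Signed shortest Δλ = ((-52.244 − 2.766 + 180) mod 360) − 180 = -55.01°.
Going west by 55.01° from +2.766° reaches -52.244° without touching 180°.

No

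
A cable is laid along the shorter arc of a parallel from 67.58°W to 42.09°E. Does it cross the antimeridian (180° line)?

Signed shortest Δλ = ((42.09 − -67.58 + 180) mod 360) − 180 = 109.67°.
Going east by 109.67° from -67.58° reaches +42.09° without touching 180°.

No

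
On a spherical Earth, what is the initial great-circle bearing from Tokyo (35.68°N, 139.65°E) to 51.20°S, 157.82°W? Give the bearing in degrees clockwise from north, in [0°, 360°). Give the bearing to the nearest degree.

Δλ = -157.82 − 139.65 = -297.47°; wrapped into (−180°, 180°]: 62.53°.
θ = atan2( sin Δλ · cos φ₂ , cos φ₁ · sin φ₂ − sin φ₁ · cos φ₂ · cos Δλ )
  = atan2(0.55596, -0.80163) = 145.258° → normalised to [0°, 360°): 145.258°.

145°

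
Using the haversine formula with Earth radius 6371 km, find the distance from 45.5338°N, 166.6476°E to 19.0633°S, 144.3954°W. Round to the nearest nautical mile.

Δλ = -144.3954 − 166.6476 = -311.0430°; wrapped into (−180°, 180°]: 48.9570°.
Δφ = -19.0633 − 45.5338 = -64.5971°.
a = sin²(Δφ/2) + cos φ₁ · cos φ₂ · sin²(Δλ/2) = 0.399179.
c = 2·atan2(√a, √(1−a)) = 1.36776 rad → d = 6371·c ≈ 8714.01 km ≈ 4705.19 nmi.

4705 nmi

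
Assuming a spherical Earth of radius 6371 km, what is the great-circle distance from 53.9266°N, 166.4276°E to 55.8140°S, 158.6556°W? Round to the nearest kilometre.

Δλ = -158.6556 − 166.4276 = -325.0832°; wrapped into (−180°, 180°]: 34.9168°.
Δφ = -55.8140 − 53.9266 = -109.7406°.
a = sin²(Δφ/2) + cos φ₁ · cos φ₂ · sin²(Δλ/2) = 0.698660.
c = 2·atan2(√a, √(1−a)) = 1.97939 rad → d = 6371·c ≈ 12610.70 km.

12611 km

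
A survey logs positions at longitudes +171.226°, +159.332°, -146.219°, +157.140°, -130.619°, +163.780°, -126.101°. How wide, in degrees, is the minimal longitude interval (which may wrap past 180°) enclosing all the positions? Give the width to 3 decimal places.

Sort the longitudes: -146.219°, -130.619°, -126.101°, +157.140°, +159.332°, +163.780°, +171.226°.
Eastward gaps between consecutive values (wrapping around): 15.600°, 4.518°, 283.241°, 2.192°, 4.448°, 7.446°, 42.555°.
Largest gap = 283.241° ⇒ minimal covering band is its complement: 360° − 283.241° = 76.759°.
Band runs from +157.140° eastward to -126.101°, crossing the antimeridian.

76.759°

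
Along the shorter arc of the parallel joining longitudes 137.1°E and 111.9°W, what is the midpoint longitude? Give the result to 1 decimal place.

Signed shortest Δλ from +137.1° to -111.9° is +111.0°.
Midpoint longitude = +137.1° + (+111.0°)/2 = +137.1° + 55.5° = +192.6°.
Normalise into (−180°, 180°]: -167.4°.
(The naïve average (+137.1 + -111.9)/2 = 12.6° is on the wrong side of the globe.)

167.4°W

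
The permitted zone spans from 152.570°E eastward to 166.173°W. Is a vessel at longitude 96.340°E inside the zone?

Band width going east from +152.570° to -166.173°: ((-166.173 − 152.570) mod 360) = 41.257°.
Offset of +96.340° east of the west edge: ((96.340 − 152.570) mod 360) = 303.770°.
303.770° > 41.257° ⇒ outside.

No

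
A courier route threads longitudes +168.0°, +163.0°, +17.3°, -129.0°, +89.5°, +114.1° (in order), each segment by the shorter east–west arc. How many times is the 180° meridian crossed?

1

Leg 1: +168.0° → +163.0°, shortest Δλ = -5.0° (west) — does not cross 180°.
Leg 2: +163.0° → +17.3°, shortest Δλ = -145.7° (west) — does not cross 180°.
Leg 3: +17.3° → -129.0°, shortest Δλ = -146.3° (west) — does not cross 180°.
Leg 4: -129.0° → +89.5°, shortest Δλ = -141.5° (west) — crosses 180°.
Leg 5: +89.5° → +114.1°, shortest Δλ = 24.6° (east) — does not cross 180°.
Total crossings: 1.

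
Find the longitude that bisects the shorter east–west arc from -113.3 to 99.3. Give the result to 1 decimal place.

Signed shortest Δλ from -113.3° to +99.3° is -147.4°.
Midpoint longitude = -113.3° + (-147.4°)/2 = -113.3° − 73.7° = -187.0°.
Normalise into (−180°, 180°]: +173.0°.
(The naïve average (-113.3 + +99.3)/2 = -7.0° is on the wrong side of the globe.)

+173.0°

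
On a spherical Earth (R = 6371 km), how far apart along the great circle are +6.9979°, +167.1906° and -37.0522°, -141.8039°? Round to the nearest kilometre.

7211 km

Δλ = -141.8039 − 167.1906 = -308.9945°; wrapped into (−180°, 180°]: 51.0055°.
Δφ = -37.0522 − 6.9979 = -44.0501°.
a = sin²(Δφ/2) + cos φ₁ · cos φ₂ · sin²(Δλ/2) = 0.287479.
c = 2·atan2(√a, √(1−a)) = 1.13179 rad → d = 6371·c ≈ 7210.62 km.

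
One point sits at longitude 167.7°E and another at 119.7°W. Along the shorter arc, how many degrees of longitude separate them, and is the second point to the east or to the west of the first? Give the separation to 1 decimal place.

72.6° east

Raw difference: -119.7 − 167.7 = -287.4°.
Normalise into (−180°, 180°]: -287.4° + 360° = 72.6°.
Positive ⇒ the second point lies to the east; separation 72.6°.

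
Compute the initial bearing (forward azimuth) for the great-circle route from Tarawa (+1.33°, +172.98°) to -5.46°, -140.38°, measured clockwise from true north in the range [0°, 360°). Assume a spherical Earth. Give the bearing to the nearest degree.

Δλ = -140.38 − 172.98 = -313.36°; wrapped into (−180°, 180°]: 46.64°.
θ = atan2( sin Δλ · cos φ₂ , cos φ₁ · sin φ₂ − sin φ₁ · cos φ₂ · cos Δλ )
  = atan2(0.72376, -0.11099) = 98.718° → normalised to [0°, 360°): 98.718°.

99°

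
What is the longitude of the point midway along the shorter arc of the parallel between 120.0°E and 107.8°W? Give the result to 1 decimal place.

173.9°W

Signed shortest Δλ from +120.0° to -107.8° is +132.2°.
Midpoint longitude = +120.0° + (+132.2°)/2 = +120.0° + 66.1° = +186.1°.
Normalise into (−180°, 180°]: -173.9°.
(The naïve average (+120.0 + -107.8)/2 = 6.1° is on the wrong side of the globe.)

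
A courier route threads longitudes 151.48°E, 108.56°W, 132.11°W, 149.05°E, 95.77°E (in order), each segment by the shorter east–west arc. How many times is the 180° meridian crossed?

Leg 1: +151.48° → -108.56°, shortest Δλ = 99.96° (east) — crosses 180°.
Leg 2: -108.56° → -132.11°, shortest Δλ = -23.55° (west) — does not cross 180°.
Leg 3: -132.11° → +149.05°, shortest Δλ = -78.84° (west) — crosses 180°.
Leg 4: +149.05° → +95.77°, shortest Δλ = -53.28° (west) — does not cross 180°.
Total crossings: 2.

2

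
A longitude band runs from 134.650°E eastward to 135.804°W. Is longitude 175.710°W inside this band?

Band width going east from +134.650° to -135.804°: ((-135.804 − 134.650) mod 360) = 89.546°.
Offset of -175.710° east of the west edge: ((-175.710 − 134.650) mod 360) = 49.640°.
49.640° ≤ 89.546° ⇒ inside.

Yes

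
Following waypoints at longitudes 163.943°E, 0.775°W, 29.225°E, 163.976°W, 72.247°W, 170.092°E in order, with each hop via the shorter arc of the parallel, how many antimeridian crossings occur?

2

Leg 1: +163.943° → -0.775°, shortest Δλ = -164.718° (west) — does not cross 180°.
Leg 2: -0.775° → +29.225°, shortest Δλ = 30.0° (east) — does not cross 180°.
Leg 3: +29.225° → -163.976°, shortest Δλ = 166.799° (east) — crosses 180°.
Leg 4: -163.976° → -72.247°, shortest Δλ = 91.729° (east) — does not cross 180°.
Leg 5: -72.247° → +170.092°, shortest Δλ = -117.661° (west) — crosses 180°.
Total crossings: 2.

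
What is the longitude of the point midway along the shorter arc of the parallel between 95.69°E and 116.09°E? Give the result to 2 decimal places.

105.89°E

Signed shortest Δλ from +95.69° to +116.09° is +20.40°.
Midpoint longitude = +95.69° + (+20.40°)/2 = +95.69° + 10.20° = +105.89°.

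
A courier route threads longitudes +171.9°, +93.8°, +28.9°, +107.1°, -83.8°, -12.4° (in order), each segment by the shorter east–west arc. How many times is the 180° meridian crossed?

1

Leg 1: +171.9° → +93.8°, shortest Δλ = -78.1° (west) — does not cross 180°.
Leg 2: +93.8° → +28.9°, shortest Δλ = -64.9° (west) — does not cross 180°.
Leg 3: +28.9° → +107.1°, shortest Δλ = 78.2° (east) — does not cross 180°.
Leg 4: +107.1° → -83.8°, shortest Δλ = 169.1° (east) — crosses 180°.
Leg 5: -83.8° → -12.4°, shortest Δλ = 71.4° (east) — does not cross 180°.
Total crossings: 1.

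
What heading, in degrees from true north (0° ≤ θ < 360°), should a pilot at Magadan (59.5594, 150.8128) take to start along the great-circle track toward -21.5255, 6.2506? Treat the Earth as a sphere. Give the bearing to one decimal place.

310.9°

Δλ = 6.2506 − 150.8128 = -144.5622°.
θ = atan2( sin Δλ · cos φ₂ , cos φ₁ · sin φ₂ − sin φ₁ · cos φ₂ · cos Δλ )
  = atan2(-0.53938, 0.46755) = -49.080° → normalised to [0°, 360°): 310.920°.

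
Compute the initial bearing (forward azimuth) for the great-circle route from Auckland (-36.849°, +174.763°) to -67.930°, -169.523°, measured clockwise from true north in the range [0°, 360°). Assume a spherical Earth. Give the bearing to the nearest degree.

Δλ = -169.523 − 174.763 = -344.286°; wrapped into (−180°, 180°]: 15.714°.
θ = atan2( sin Δλ · cos φ₂ , cos φ₁ · sin φ₂ − sin φ₁ · cos φ₂ · cos Δλ )
  = atan2(0.10176, -0.52467) = 169.023° → normalised to [0°, 360°): 169.023°.

169°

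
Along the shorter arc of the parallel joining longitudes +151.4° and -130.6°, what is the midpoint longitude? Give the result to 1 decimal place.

Signed shortest Δλ from +151.4° to -130.6° is +78.0°.
Midpoint longitude = +151.4° + (+78.0°)/2 = +151.4° + 39.0° = +190.4°.
Normalise into (−180°, 180°]: -169.6°.
(The naïve average (+151.4 + -130.6)/2 = 10.4° is on the wrong side of the globe.)

-169.6°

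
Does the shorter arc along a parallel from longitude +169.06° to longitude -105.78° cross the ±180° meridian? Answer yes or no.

Yes

Naïve |-105.78 − 169.06| = 274.84° > 180°, so the shorter arc goes the other way round — across 180°.
Signed shortest Δλ = ((-105.78 − 169.06 + 180) mod 360) − 180 = 85.16°.
Going east by 85.16° from +169.06° passes through 180° before reaching -105.78°.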